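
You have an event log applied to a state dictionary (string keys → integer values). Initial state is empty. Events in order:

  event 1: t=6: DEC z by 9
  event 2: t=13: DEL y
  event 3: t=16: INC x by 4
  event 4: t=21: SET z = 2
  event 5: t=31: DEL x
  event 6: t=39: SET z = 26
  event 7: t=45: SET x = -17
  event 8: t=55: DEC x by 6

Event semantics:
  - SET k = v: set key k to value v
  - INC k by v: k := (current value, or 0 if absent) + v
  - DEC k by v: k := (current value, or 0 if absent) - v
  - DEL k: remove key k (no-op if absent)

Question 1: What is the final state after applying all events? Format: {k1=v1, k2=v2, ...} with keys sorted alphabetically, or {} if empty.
  after event 1 (t=6: DEC z by 9): {z=-9}
  after event 2 (t=13: DEL y): {z=-9}
  after event 3 (t=16: INC x by 4): {x=4, z=-9}
  after event 4 (t=21: SET z = 2): {x=4, z=2}
  after event 5 (t=31: DEL x): {z=2}
  after event 6 (t=39: SET z = 26): {z=26}
  after event 7 (t=45: SET x = -17): {x=-17, z=26}
  after event 8 (t=55: DEC x by 6): {x=-23, z=26}

Answer: {x=-23, z=26}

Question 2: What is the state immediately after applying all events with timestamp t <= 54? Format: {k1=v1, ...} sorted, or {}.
Answer: {x=-17, z=26}

Derivation:
Apply events with t <= 54 (7 events):
  after event 1 (t=6: DEC z by 9): {z=-9}
  after event 2 (t=13: DEL y): {z=-9}
  after event 3 (t=16: INC x by 4): {x=4, z=-9}
  after event 4 (t=21: SET z = 2): {x=4, z=2}
  after event 5 (t=31: DEL x): {z=2}
  after event 6 (t=39: SET z = 26): {z=26}
  after event 7 (t=45: SET x = -17): {x=-17, z=26}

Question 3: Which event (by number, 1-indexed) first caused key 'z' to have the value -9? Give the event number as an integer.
Looking for first event where z becomes -9:
  event 1: z (absent) -> -9  <-- first match

Answer: 1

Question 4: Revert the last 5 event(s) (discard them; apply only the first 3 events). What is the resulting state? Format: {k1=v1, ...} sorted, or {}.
Keep first 3 events (discard last 5):
  after event 1 (t=6: DEC z by 9): {z=-9}
  after event 2 (t=13: DEL y): {z=-9}
  after event 3 (t=16: INC x by 4): {x=4, z=-9}

Answer: {x=4, z=-9}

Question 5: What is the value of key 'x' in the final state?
Answer: -23

Derivation:
Track key 'x' through all 8 events:
  event 1 (t=6: DEC z by 9): x unchanged
  event 2 (t=13: DEL y): x unchanged
  event 3 (t=16: INC x by 4): x (absent) -> 4
  event 4 (t=21: SET z = 2): x unchanged
  event 5 (t=31: DEL x): x 4 -> (absent)
  event 6 (t=39: SET z = 26): x unchanged
  event 7 (t=45: SET x = -17): x (absent) -> -17
  event 8 (t=55: DEC x by 6): x -17 -> -23
Final: x = -23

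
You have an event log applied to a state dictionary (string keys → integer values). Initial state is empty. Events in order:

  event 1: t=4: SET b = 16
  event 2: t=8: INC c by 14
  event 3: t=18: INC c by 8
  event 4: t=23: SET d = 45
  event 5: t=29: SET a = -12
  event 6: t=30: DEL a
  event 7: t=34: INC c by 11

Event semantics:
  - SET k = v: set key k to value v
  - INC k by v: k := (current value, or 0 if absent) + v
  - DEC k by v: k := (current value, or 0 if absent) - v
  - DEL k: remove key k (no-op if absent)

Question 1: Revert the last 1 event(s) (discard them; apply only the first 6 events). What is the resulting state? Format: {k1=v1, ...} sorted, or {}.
Keep first 6 events (discard last 1):
  after event 1 (t=4: SET b = 16): {b=16}
  after event 2 (t=8: INC c by 14): {b=16, c=14}
  after event 3 (t=18: INC c by 8): {b=16, c=22}
  after event 4 (t=23: SET d = 45): {b=16, c=22, d=45}
  after event 5 (t=29: SET a = -12): {a=-12, b=16, c=22, d=45}
  after event 6 (t=30: DEL a): {b=16, c=22, d=45}

Answer: {b=16, c=22, d=45}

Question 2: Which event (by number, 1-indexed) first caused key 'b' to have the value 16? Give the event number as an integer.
Looking for first event where b becomes 16:
  event 1: b (absent) -> 16  <-- first match

Answer: 1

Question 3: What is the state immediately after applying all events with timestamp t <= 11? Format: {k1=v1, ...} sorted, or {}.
Answer: {b=16, c=14}

Derivation:
Apply events with t <= 11 (2 events):
  after event 1 (t=4: SET b = 16): {b=16}
  after event 2 (t=8: INC c by 14): {b=16, c=14}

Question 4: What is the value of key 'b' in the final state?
Track key 'b' through all 7 events:
  event 1 (t=4: SET b = 16): b (absent) -> 16
  event 2 (t=8: INC c by 14): b unchanged
  event 3 (t=18: INC c by 8): b unchanged
  event 4 (t=23: SET d = 45): b unchanged
  event 5 (t=29: SET a = -12): b unchanged
  event 6 (t=30: DEL a): b unchanged
  event 7 (t=34: INC c by 11): b unchanged
Final: b = 16

Answer: 16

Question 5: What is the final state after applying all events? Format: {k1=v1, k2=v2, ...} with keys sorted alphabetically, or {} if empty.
Answer: {b=16, c=33, d=45}

Derivation:
  after event 1 (t=4: SET b = 16): {b=16}
  after event 2 (t=8: INC c by 14): {b=16, c=14}
  after event 3 (t=18: INC c by 8): {b=16, c=22}
  after event 4 (t=23: SET d = 45): {b=16, c=22, d=45}
  after event 5 (t=29: SET a = -12): {a=-12, b=16, c=22, d=45}
  after event 6 (t=30: DEL a): {b=16, c=22, d=45}
  after event 7 (t=34: INC c by 11): {b=16, c=33, d=45}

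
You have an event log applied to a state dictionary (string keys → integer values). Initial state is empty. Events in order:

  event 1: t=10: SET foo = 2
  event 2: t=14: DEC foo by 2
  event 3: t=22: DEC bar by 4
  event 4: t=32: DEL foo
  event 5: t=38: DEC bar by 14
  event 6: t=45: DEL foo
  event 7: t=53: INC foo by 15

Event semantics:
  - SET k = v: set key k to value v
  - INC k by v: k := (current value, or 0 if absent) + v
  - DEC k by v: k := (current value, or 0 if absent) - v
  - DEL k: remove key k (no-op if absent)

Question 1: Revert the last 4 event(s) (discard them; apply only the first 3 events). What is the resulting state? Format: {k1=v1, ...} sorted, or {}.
Answer: {bar=-4, foo=0}

Derivation:
Keep first 3 events (discard last 4):
  after event 1 (t=10: SET foo = 2): {foo=2}
  after event 2 (t=14: DEC foo by 2): {foo=0}
  after event 3 (t=22: DEC bar by 4): {bar=-4, foo=0}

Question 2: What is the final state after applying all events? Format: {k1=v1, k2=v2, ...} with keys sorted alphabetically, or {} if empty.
Answer: {bar=-18, foo=15}

Derivation:
  after event 1 (t=10: SET foo = 2): {foo=2}
  after event 2 (t=14: DEC foo by 2): {foo=0}
  after event 3 (t=22: DEC bar by 4): {bar=-4, foo=0}
  after event 4 (t=32: DEL foo): {bar=-4}
  after event 5 (t=38: DEC bar by 14): {bar=-18}
  after event 6 (t=45: DEL foo): {bar=-18}
  after event 7 (t=53: INC foo by 15): {bar=-18, foo=15}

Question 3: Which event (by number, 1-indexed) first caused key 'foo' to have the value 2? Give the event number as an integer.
Looking for first event where foo becomes 2:
  event 1: foo (absent) -> 2  <-- first match

Answer: 1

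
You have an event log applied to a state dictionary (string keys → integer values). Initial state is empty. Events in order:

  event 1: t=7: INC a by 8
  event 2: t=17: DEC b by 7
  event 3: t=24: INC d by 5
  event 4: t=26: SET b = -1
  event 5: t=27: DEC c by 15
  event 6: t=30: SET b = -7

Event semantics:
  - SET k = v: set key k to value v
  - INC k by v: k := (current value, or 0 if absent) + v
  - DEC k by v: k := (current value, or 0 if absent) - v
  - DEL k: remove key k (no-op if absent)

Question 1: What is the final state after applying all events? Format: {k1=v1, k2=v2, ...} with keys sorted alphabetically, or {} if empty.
Answer: {a=8, b=-7, c=-15, d=5}

Derivation:
  after event 1 (t=7: INC a by 8): {a=8}
  after event 2 (t=17: DEC b by 7): {a=8, b=-7}
  after event 3 (t=24: INC d by 5): {a=8, b=-7, d=5}
  after event 4 (t=26: SET b = -1): {a=8, b=-1, d=5}
  after event 5 (t=27: DEC c by 15): {a=8, b=-1, c=-15, d=5}
  after event 6 (t=30: SET b = -7): {a=8, b=-7, c=-15, d=5}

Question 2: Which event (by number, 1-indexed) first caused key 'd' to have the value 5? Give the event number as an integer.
Answer: 3

Derivation:
Looking for first event where d becomes 5:
  event 3: d (absent) -> 5  <-- first match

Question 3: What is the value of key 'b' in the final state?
Track key 'b' through all 6 events:
  event 1 (t=7: INC a by 8): b unchanged
  event 2 (t=17: DEC b by 7): b (absent) -> -7
  event 3 (t=24: INC d by 5): b unchanged
  event 4 (t=26: SET b = -1): b -7 -> -1
  event 5 (t=27: DEC c by 15): b unchanged
  event 6 (t=30: SET b = -7): b -1 -> -7
Final: b = -7

Answer: -7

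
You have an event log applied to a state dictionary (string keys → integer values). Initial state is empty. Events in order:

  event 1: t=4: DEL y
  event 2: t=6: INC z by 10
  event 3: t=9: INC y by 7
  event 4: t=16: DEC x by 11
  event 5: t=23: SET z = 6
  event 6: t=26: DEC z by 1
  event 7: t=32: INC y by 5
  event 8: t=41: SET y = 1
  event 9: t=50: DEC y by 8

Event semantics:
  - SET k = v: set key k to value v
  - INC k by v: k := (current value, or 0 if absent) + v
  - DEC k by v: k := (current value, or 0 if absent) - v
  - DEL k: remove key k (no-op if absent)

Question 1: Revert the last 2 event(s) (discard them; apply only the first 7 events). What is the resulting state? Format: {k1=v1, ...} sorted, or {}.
Keep first 7 events (discard last 2):
  after event 1 (t=4: DEL y): {}
  after event 2 (t=6: INC z by 10): {z=10}
  after event 3 (t=9: INC y by 7): {y=7, z=10}
  after event 4 (t=16: DEC x by 11): {x=-11, y=7, z=10}
  after event 5 (t=23: SET z = 6): {x=-11, y=7, z=6}
  after event 6 (t=26: DEC z by 1): {x=-11, y=7, z=5}
  after event 7 (t=32: INC y by 5): {x=-11, y=12, z=5}

Answer: {x=-11, y=12, z=5}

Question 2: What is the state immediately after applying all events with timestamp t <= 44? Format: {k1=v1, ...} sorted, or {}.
Apply events with t <= 44 (8 events):
  after event 1 (t=4: DEL y): {}
  after event 2 (t=6: INC z by 10): {z=10}
  after event 3 (t=9: INC y by 7): {y=7, z=10}
  after event 4 (t=16: DEC x by 11): {x=-11, y=7, z=10}
  after event 5 (t=23: SET z = 6): {x=-11, y=7, z=6}
  after event 6 (t=26: DEC z by 1): {x=-11, y=7, z=5}
  after event 7 (t=32: INC y by 5): {x=-11, y=12, z=5}
  after event 8 (t=41: SET y = 1): {x=-11, y=1, z=5}

Answer: {x=-11, y=1, z=5}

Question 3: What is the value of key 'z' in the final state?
Track key 'z' through all 9 events:
  event 1 (t=4: DEL y): z unchanged
  event 2 (t=6: INC z by 10): z (absent) -> 10
  event 3 (t=9: INC y by 7): z unchanged
  event 4 (t=16: DEC x by 11): z unchanged
  event 5 (t=23: SET z = 6): z 10 -> 6
  event 6 (t=26: DEC z by 1): z 6 -> 5
  event 7 (t=32: INC y by 5): z unchanged
  event 8 (t=41: SET y = 1): z unchanged
  event 9 (t=50: DEC y by 8): z unchanged
Final: z = 5

Answer: 5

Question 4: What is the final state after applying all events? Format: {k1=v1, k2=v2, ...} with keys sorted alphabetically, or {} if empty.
  after event 1 (t=4: DEL y): {}
  after event 2 (t=6: INC z by 10): {z=10}
  after event 3 (t=9: INC y by 7): {y=7, z=10}
  after event 4 (t=16: DEC x by 11): {x=-11, y=7, z=10}
  after event 5 (t=23: SET z = 6): {x=-11, y=7, z=6}
  after event 6 (t=26: DEC z by 1): {x=-11, y=7, z=5}
  after event 7 (t=32: INC y by 5): {x=-11, y=12, z=5}
  after event 8 (t=41: SET y = 1): {x=-11, y=1, z=5}
  after event 9 (t=50: DEC y by 8): {x=-11, y=-7, z=5}

Answer: {x=-11, y=-7, z=5}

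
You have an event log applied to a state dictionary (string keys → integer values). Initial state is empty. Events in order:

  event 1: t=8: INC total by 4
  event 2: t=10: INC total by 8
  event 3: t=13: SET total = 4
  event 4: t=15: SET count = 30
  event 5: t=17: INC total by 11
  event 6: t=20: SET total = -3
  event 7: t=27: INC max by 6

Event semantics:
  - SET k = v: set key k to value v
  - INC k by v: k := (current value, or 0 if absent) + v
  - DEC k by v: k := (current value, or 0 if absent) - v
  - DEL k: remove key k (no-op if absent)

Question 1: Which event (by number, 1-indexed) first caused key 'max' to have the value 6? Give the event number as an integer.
Looking for first event where max becomes 6:
  event 7: max (absent) -> 6  <-- first match

Answer: 7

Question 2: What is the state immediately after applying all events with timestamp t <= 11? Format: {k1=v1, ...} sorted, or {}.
Apply events with t <= 11 (2 events):
  after event 1 (t=8: INC total by 4): {total=4}
  after event 2 (t=10: INC total by 8): {total=12}

Answer: {total=12}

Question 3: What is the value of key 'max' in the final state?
Answer: 6

Derivation:
Track key 'max' through all 7 events:
  event 1 (t=8: INC total by 4): max unchanged
  event 2 (t=10: INC total by 8): max unchanged
  event 3 (t=13: SET total = 4): max unchanged
  event 4 (t=15: SET count = 30): max unchanged
  event 5 (t=17: INC total by 11): max unchanged
  event 6 (t=20: SET total = -3): max unchanged
  event 7 (t=27: INC max by 6): max (absent) -> 6
Final: max = 6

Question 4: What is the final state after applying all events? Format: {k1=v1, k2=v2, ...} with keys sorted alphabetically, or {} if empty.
Answer: {count=30, max=6, total=-3}

Derivation:
  after event 1 (t=8: INC total by 4): {total=4}
  after event 2 (t=10: INC total by 8): {total=12}
  after event 3 (t=13: SET total = 4): {total=4}
  after event 4 (t=15: SET count = 30): {count=30, total=4}
  after event 5 (t=17: INC total by 11): {count=30, total=15}
  after event 6 (t=20: SET total = -3): {count=30, total=-3}
  after event 7 (t=27: INC max by 6): {count=30, max=6, total=-3}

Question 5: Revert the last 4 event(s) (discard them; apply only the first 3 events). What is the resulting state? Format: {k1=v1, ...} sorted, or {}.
Answer: {total=4}

Derivation:
Keep first 3 events (discard last 4):
  after event 1 (t=8: INC total by 4): {total=4}
  after event 2 (t=10: INC total by 8): {total=12}
  after event 3 (t=13: SET total = 4): {total=4}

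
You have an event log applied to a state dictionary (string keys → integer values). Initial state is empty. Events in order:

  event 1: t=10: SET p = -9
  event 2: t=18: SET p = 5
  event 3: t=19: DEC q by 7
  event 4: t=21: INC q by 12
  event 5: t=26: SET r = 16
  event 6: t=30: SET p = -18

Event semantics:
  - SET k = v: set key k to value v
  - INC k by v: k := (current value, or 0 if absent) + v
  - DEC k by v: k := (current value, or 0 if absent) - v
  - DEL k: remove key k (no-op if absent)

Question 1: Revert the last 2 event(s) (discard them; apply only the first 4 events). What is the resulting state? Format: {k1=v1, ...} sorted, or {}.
Keep first 4 events (discard last 2):
  after event 1 (t=10: SET p = -9): {p=-9}
  after event 2 (t=18: SET p = 5): {p=5}
  after event 3 (t=19: DEC q by 7): {p=5, q=-7}
  after event 4 (t=21: INC q by 12): {p=5, q=5}

Answer: {p=5, q=5}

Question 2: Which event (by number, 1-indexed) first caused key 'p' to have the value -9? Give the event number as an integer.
Looking for first event where p becomes -9:
  event 1: p (absent) -> -9  <-- first match

Answer: 1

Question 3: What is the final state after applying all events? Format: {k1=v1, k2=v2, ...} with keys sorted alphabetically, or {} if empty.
  after event 1 (t=10: SET p = -9): {p=-9}
  after event 2 (t=18: SET p = 5): {p=5}
  after event 3 (t=19: DEC q by 7): {p=5, q=-7}
  after event 4 (t=21: INC q by 12): {p=5, q=5}
  after event 5 (t=26: SET r = 16): {p=5, q=5, r=16}
  after event 6 (t=30: SET p = -18): {p=-18, q=5, r=16}

Answer: {p=-18, q=5, r=16}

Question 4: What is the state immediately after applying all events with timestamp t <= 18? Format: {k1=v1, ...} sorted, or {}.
Answer: {p=5}

Derivation:
Apply events with t <= 18 (2 events):
  after event 1 (t=10: SET p = -9): {p=-9}
  after event 2 (t=18: SET p = 5): {p=5}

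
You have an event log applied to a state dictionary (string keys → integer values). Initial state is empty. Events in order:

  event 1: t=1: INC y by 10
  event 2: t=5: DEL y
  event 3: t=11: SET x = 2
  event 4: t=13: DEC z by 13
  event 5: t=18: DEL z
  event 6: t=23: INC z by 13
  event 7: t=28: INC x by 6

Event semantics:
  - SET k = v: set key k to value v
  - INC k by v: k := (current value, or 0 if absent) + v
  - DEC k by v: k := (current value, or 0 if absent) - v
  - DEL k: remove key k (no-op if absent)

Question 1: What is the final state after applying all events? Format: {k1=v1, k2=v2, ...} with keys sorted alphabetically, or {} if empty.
  after event 1 (t=1: INC y by 10): {y=10}
  after event 2 (t=5: DEL y): {}
  after event 3 (t=11: SET x = 2): {x=2}
  after event 4 (t=13: DEC z by 13): {x=2, z=-13}
  after event 5 (t=18: DEL z): {x=2}
  after event 6 (t=23: INC z by 13): {x=2, z=13}
  after event 7 (t=28: INC x by 6): {x=8, z=13}

Answer: {x=8, z=13}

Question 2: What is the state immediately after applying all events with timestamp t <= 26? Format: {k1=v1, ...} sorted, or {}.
Answer: {x=2, z=13}

Derivation:
Apply events with t <= 26 (6 events):
  after event 1 (t=1: INC y by 10): {y=10}
  after event 2 (t=5: DEL y): {}
  after event 3 (t=11: SET x = 2): {x=2}
  after event 4 (t=13: DEC z by 13): {x=2, z=-13}
  after event 5 (t=18: DEL z): {x=2}
  after event 6 (t=23: INC z by 13): {x=2, z=13}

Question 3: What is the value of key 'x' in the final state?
Track key 'x' through all 7 events:
  event 1 (t=1: INC y by 10): x unchanged
  event 2 (t=5: DEL y): x unchanged
  event 3 (t=11: SET x = 2): x (absent) -> 2
  event 4 (t=13: DEC z by 13): x unchanged
  event 5 (t=18: DEL z): x unchanged
  event 6 (t=23: INC z by 13): x unchanged
  event 7 (t=28: INC x by 6): x 2 -> 8
Final: x = 8

Answer: 8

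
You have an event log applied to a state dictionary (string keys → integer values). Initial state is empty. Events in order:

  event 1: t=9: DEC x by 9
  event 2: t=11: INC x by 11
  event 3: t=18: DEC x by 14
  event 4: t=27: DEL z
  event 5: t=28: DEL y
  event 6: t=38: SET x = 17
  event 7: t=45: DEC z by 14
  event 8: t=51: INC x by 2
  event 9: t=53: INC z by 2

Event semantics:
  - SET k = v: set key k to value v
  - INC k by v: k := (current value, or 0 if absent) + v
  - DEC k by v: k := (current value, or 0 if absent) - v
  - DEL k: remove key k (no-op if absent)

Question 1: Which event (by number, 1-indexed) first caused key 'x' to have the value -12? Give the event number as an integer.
Answer: 3

Derivation:
Looking for first event where x becomes -12:
  event 1: x = -9
  event 2: x = 2
  event 3: x 2 -> -12  <-- first match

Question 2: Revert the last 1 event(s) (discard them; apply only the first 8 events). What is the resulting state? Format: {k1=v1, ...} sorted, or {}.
Keep first 8 events (discard last 1):
  after event 1 (t=9: DEC x by 9): {x=-9}
  after event 2 (t=11: INC x by 11): {x=2}
  after event 3 (t=18: DEC x by 14): {x=-12}
  after event 4 (t=27: DEL z): {x=-12}
  after event 5 (t=28: DEL y): {x=-12}
  after event 6 (t=38: SET x = 17): {x=17}
  after event 7 (t=45: DEC z by 14): {x=17, z=-14}
  after event 8 (t=51: INC x by 2): {x=19, z=-14}

Answer: {x=19, z=-14}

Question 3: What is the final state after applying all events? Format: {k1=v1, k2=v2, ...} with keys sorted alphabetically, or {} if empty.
  after event 1 (t=9: DEC x by 9): {x=-9}
  after event 2 (t=11: INC x by 11): {x=2}
  after event 3 (t=18: DEC x by 14): {x=-12}
  after event 4 (t=27: DEL z): {x=-12}
  after event 5 (t=28: DEL y): {x=-12}
  after event 6 (t=38: SET x = 17): {x=17}
  after event 7 (t=45: DEC z by 14): {x=17, z=-14}
  after event 8 (t=51: INC x by 2): {x=19, z=-14}
  after event 9 (t=53: INC z by 2): {x=19, z=-12}

Answer: {x=19, z=-12}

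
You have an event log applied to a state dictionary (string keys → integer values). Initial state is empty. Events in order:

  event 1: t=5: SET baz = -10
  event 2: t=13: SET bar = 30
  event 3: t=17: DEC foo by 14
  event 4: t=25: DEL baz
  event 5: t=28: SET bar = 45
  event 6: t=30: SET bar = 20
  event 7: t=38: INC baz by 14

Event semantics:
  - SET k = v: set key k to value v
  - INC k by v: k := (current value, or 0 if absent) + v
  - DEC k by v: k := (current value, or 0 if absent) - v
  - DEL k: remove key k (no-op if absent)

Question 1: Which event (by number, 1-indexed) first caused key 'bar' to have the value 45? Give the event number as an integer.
Answer: 5

Derivation:
Looking for first event where bar becomes 45:
  event 2: bar = 30
  event 3: bar = 30
  event 4: bar = 30
  event 5: bar 30 -> 45  <-- first match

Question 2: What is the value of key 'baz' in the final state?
Answer: 14

Derivation:
Track key 'baz' through all 7 events:
  event 1 (t=5: SET baz = -10): baz (absent) -> -10
  event 2 (t=13: SET bar = 30): baz unchanged
  event 3 (t=17: DEC foo by 14): baz unchanged
  event 4 (t=25: DEL baz): baz -10 -> (absent)
  event 5 (t=28: SET bar = 45): baz unchanged
  event 6 (t=30: SET bar = 20): baz unchanged
  event 7 (t=38: INC baz by 14): baz (absent) -> 14
Final: baz = 14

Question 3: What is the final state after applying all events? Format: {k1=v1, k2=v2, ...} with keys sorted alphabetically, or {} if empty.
Answer: {bar=20, baz=14, foo=-14}

Derivation:
  after event 1 (t=5: SET baz = -10): {baz=-10}
  after event 2 (t=13: SET bar = 30): {bar=30, baz=-10}
  after event 3 (t=17: DEC foo by 14): {bar=30, baz=-10, foo=-14}
  after event 4 (t=25: DEL baz): {bar=30, foo=-14}
  after event 5 (t=28: SET bar = 45): {bar=45, foo=-14}
  after event 6 (t=30: SET bar = 20): {bar=20, foo=-14}
  after event 7 (t=38: INC baz by 14): {bar=20, baz=14, foo=-14}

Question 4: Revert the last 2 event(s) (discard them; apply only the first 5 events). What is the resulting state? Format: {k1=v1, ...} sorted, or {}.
Answer: {bar=45, foo=-14}

Derivation:
Keep first 5 events (discard last 2):
  after event 1 (t=5: SET baz = -10): {baz=-10}
  after event 2 (t=13: SET bar = 30): {bar=30, baz=-10}
  after event 3 (t=17: DEC foo by 14): {bar=30, baz=-10, foo=-14}
  after event 4 (t=25: DEL baz): {bar=30, foo=-14}
  after event 5 (t=28: SET bar = 45): {bar=45, foo=-14}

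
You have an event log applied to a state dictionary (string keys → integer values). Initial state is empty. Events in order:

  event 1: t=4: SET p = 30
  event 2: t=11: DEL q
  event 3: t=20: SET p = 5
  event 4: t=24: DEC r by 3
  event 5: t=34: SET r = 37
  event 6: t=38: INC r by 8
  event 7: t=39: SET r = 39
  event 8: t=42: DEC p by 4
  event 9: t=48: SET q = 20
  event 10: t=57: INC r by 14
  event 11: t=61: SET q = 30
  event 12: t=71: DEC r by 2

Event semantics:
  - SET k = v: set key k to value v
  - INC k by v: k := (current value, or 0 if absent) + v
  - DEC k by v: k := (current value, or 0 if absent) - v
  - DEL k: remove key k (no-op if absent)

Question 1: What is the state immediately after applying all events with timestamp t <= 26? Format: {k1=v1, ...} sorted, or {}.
Apply events with t <= 26 (4 events):
  after event 1 (t=4: SET p = 30): {p=30}
  after event 2 (t=11: DEL q): {p=30}
  after event 3 (t=20: SET p = 5): {p=5}
  after event 4 (t=24: DEC r by 3): {p=5, r=-3}

Answer: {p=5, r=-3}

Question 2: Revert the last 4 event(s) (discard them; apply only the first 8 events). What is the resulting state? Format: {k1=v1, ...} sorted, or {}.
Keep first 8 events (discard last 4):
  after event 1 (t=4: SET p = 30): {p=30}
  after event 2 (t=11: DEL q): {p=30}
  after event 3 (t=20: SET p = 5): {p=5}
  after event 4 (t=24: DEC r by 3): {p=5, r=-3}
  after event 5 (t=34: SET r = 37): {p=5, r=37}
  after event 6 (t=38: INC r by 8): {p=5, r=45}
  after event 7 (t=39: SET r = 39): {p=5, r=39}
  after event 8 (t=42: DEC p by 4): {p=1, r=39}

Answer: {p=1, r=39}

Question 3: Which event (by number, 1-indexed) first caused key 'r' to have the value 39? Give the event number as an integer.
Answer: 7

Derivation:
Looking for first event where r becomes 39:
  event 4: r = -3
  event 5: r = 37
  event 6: r = 45
  event 7: r 45 -> 39  <-- first match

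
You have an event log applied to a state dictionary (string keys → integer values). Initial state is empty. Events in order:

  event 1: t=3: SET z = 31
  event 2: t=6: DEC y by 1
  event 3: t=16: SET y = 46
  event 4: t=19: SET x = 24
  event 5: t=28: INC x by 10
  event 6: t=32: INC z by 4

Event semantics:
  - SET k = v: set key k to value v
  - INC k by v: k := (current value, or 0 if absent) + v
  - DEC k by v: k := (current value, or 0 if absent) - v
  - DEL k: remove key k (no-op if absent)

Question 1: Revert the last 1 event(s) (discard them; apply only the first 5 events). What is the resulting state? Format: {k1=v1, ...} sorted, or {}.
Answer: {x=34, y=46, z=31}

Derivation:
Keep first 5 events (discard last 1):
  after event 1 (t=3: SET z = 31): {z=31}
  after event 2 (t=6: DEC y by 1): {y=-1, z=31}
  after event 3 (t=16: SET y = 46): {y=46, z=31}
  after event 4 (t=19: SET x = 24): {x=24, y=46, z=31}
  after event 5 (t=28: INC x by 10): {x=34, y=46, z=31}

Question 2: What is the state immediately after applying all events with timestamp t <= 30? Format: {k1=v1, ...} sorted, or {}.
Answer: {x=34, y=46, z=31}

Derivation:
Apply events with t <= 30 (5 events):
  after event 1 (t=3: SET z = 31): {z=31}
  after event 2 (t=6: DEC y by 1): {y=-1, z=31}
  after event 3 (t=16: SET y = 46): {y=46, z=31}
  after event 4 (t=19: SET x = 24): {x=24, y=46, z=31}
  after event 5 (t=28: INC x by 10): {x=34, y=46, z=31}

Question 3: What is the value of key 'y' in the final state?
Track key 'y' through all 6 events:
  event 1 (t=3: SET z = 31): y unchanged
  event 2 (t=6: DEC y by 1): y (absent) -> -1
  event 3 (t=16: SET y = 46): y -1 -> 46
  event 4 (t=19: SET x = 24): y unchanged
  event 5 (t=28: INC x by 10): y unchanged
  event 6 (t=32: INC z by 4): y unchanged
Final: y = 46

Answer: 46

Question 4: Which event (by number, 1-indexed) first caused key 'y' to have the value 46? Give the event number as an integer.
Answer: 3

Derivation:
Looking for first event where y becomes 46:
  event 2: y = -1
  event 3: y -1 -> 46  <-- first match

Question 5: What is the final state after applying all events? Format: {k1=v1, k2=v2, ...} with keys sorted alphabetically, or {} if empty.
Answer: {x=34, y=46, z=35}

Derivation:
  after event 1 (t=3: SET z = 31): {z=31}
  after event 2 (t=6: DEC y by 1): {y=-1, z=31}
  after event 3 (t=16: SET y = 46): {y=46, z=31}
  after event 4 (t=19: SET x = 24): {x=24, y=46, z=31}
  after event 5 (t=28: INC x by 10): {x=34, y=46, z=31}
  after event 6 (t=32: INC z by 4): {x=34, y=46, z=35}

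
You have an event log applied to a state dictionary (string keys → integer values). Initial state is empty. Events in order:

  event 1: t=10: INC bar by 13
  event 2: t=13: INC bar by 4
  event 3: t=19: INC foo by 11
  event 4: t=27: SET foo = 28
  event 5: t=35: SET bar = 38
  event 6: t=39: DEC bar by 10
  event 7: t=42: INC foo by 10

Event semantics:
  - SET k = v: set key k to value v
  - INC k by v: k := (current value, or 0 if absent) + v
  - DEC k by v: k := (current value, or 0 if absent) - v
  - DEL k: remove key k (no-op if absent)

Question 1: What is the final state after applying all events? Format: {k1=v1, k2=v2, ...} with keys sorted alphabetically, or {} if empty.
Answer: {bar=28, foo=38}

Derivation:
  after event 1 (t=10: INC bar by 13): {bar=13}
  after event 2 (t=13: INC bar by 4): {bar=17}
  after event 3 (t=19: INC foo by 11): {bar=17, foo=11}
  after event 4 (t=27: SET foo = 28): {bar=17, foo=28}
  after event 5 (t=35: SET bar = 38): {bar=38, foo=28}
  after event 6 (t=39: DEC bar by 10): {bar=28, foo=28}
  after event 7 (t=42: INC foo by 10): {bar=28, foo=38}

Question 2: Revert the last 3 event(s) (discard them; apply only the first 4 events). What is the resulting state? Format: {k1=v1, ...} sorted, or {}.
Answer: {bar=17, foo=28}

Derivation:
Keep first 4 events (discard last 3):
  after event 1 (t=10: INC bar by 13): {bar=13}
  after event 2 (t=13: INC bar by 4): {bar=17}
  after event 3 (t=19: INC foo by 11): {bar=17, foo=11}
  after event 4 (t=27: SET foo = 28): {bar=17, foo=28}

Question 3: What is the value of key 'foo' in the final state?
Track key 'foo' through all 7 events:
  event 1 (t=10: INC bar by 13): foo unchanged
  event 2 (t=13: INC bar by 4): foo unchanged
  event 3 (t=19: INC foo by 11): foo (absent) -> 11
  event 4 (t=27: SET foo = 28): foo 11 -> 28
  event 5 (t=35: SET bar = 38): foo unchanged
  event 6 (t=39: DEC bar by 10): foo unchanged
  event 7 (t=42: INC foo by 10): foo 28 -> 38
Final: foo = 38

Answer: 38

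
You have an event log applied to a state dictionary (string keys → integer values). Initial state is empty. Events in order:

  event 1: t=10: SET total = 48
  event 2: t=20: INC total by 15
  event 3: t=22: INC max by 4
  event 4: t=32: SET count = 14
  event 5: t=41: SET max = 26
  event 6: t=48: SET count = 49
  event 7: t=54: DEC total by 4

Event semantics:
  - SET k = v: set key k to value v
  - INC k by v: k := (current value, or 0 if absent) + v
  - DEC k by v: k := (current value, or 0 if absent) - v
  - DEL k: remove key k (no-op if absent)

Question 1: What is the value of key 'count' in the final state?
Track key 'count' through all 7 events:
  event 1 (t=10: SET total = 48): count unchanged
  event 2 (t=20: INC total by 15): count unchanged
  event 3 (t=22: INC max by 4): count unchanged
  event 4 (t=32: SET count = 14): count (absent) -> 14
  event 5 (t=41: SET max = 26): count unchanged
  event 6 (t=48: SET count = 49): count 14 -> 49
  event 7 (t=54: DEC total by 4): count unchanged
Final: count = 49

Answer: 49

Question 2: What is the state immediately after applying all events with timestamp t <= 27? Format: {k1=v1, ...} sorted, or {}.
Answer: {max=4, total=63}

Derivation:
Apply events with t <= 27 (3 events):
  after event 1 (t=10: SET total = 48): {total=48}
  after event 2 (t=20: INC total by 15): {total=63}
  after event 3 (t=22: INC max by 4): {max=4, total=63}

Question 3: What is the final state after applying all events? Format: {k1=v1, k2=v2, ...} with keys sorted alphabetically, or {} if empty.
Answer: {count=49, max=26, total=59}

Derivation:
  after event 1 (t=10: SET total = 48): {total=48}
  after event 2 (t=20: INC total by 15): {total=63}
  after event 3 (t=22: INC max by 4): {max=4, total=63}
  after event 4 (t=32: SET count = 14): {count=14, max=4, total=63}
  after event 5 (t=41: SET max = 26): {count=14, max=26, total=63}
  after event 6 (t=48: SET count = 49): {count=49, max=26, total=63}
  after event 7 (t=54: DEC total by 4): {count=49, max=26, total=59}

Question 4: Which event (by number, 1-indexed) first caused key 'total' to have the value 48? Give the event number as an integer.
Looking for first event where total becomes 48:
  event 1: total (absent) -> 48  <-- first match

Answer: 1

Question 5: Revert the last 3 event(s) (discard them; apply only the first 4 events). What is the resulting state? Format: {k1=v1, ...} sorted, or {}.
Keep first 4 events (discard last 3):
  after event 1 (t=10: SET total = 48): {total=48}
  after event 2 (t=20: INC total by 15): {total=63}
  after event 3 (t=22: INC max by 4): {max=4, total=63}
  after event 4 (t=32: SET count = 14): {count=14, max=4, total=63}

Answer: {count=14, max=4, total=63}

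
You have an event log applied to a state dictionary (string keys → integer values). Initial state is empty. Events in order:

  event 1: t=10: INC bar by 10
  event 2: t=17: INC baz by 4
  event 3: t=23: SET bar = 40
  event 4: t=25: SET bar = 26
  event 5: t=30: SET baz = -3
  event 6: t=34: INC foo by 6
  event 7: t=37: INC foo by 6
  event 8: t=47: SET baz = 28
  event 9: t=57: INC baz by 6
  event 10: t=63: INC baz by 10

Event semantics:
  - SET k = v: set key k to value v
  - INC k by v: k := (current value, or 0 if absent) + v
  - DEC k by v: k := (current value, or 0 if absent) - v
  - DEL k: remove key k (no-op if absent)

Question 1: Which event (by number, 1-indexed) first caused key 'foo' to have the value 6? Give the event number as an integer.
Answer: 6

Derivation:
Looking for first event where foo becomes 6:
  event 6: foo (absent) -> 6  <-- first match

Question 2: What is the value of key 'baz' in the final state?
Track key 'baz' through all 10 events:
  event 1 (t=10: INC bar by 10): baz unchanged
  event 2 (t=17: INC baz by 4): baz (absent) -> 4
  event 3 (t=23: SET bar = 40): baz unchanged
  event 4 (t=25: SET bar = 26): baz unchanged
  event 5 (t=30: SET baz = -3): baz 4 -> -3
  event 6 (t=34: INC foo by 6): baz unchanged
  event 7 (t=37: INC foo by 6): baz unchanged
  event 8 (t=47: SET baz = 28): baz -3 -> 28
  event 9 (t=57: INC baz by 6): baz 28 -> 34
  event 10 (t=63: INC baz by 10): baz 34 -> 44
Final: baz = 44

Answer: 44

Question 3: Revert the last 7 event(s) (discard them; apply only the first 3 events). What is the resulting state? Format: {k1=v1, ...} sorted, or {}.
Keep first 3 events (discard last 7):
  after event 1 (t=10: INC bar by 10): {bar=10}
  after event 2 (t=17: INC baz by 4): {bar=10, baz=4}
  after event 3 (t=23: SET bar = 40): {bar=40, baz=4}

Answer: {bar=40, baz=4}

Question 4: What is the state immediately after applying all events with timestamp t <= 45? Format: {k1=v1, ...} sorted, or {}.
Apply events with t <= 45 (7 events):
  after event 1 (t=10: INC bar by 10): {bar=10}
  after event 2 (t=17: INC baz by 4): {bar=10, baz=4}
  after event 3 (t=23: SET bar = 40): {bar=40, baz=4}
  after event 4 (t=25: SET bar = 26): {bar=26, baz=4}
  after event 5 (t=30: SET baz = -3): {bar=26, baz=-3}
  after event 6 (t=34: INC foo by 6): {bar=26, baz=-3, foo=6}
  after event 7 (t=37: INC foo by 6): {bar=26, baz=-3, foo=12}

Answer: {bar=26, baz=-3, foo=12}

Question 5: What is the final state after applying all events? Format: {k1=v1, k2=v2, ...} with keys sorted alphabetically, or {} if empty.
Answer: {bar=26, baz=44, foo=12}

Derivation:
  after event 1 (t=10: INC bar by 10): {bar=10}
  after event 2 (t=17: INC baz by 4): {bar=10, baz=4}
  after event 3 (t=23: SET bar = 40): {bar=40, baz=4}
  after event 4 (t=25: SET bar = 26): {bar=26, baz=4}
  after event 5 (t=30: SET baz = -3): {bar=26, baz=-3}
  after event 6 (t=34: INC foo by 6): {bar=26, baz=-3, foo=6}
  after event 7 (t=37: INC foo by 6): {bar=26, baz=-3, foo=12}
  after event 8 (t=47: SET baz = 28): {bar=26, baz=28, foo=12}
  after event 9 (t=57: INC baz by 6): {bar=26, baz=34, foo=12}
  after event 10 (t=63: INC baz by 10): {bar=26, baz=44, foo=12}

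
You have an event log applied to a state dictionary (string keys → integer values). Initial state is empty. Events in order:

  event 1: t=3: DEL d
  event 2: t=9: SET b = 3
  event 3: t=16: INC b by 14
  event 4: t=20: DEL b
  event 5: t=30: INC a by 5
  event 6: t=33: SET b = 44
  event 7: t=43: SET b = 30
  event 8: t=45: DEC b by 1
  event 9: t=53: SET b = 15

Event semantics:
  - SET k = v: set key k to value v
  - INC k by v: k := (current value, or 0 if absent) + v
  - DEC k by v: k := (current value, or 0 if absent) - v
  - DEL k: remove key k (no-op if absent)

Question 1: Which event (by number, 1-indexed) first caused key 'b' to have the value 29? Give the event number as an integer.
Answer: 8

Derivation:
Looking for first event where b becomes 29:
  event 2: b = 3
  event 3: b = 17
  event 4: b = (absent)
  event 6: b = 44
  event 7: b = 30
  event 8: b 30 -> 29  <-- first match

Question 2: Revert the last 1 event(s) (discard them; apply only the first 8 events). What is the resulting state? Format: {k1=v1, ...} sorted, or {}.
Keep first 8 events (discard last 1):
  after event 1 (t=3: DEL d): {}
  after event 2 (t=9: SET b = 3): {b=3}
  after event 3 (t=16: INC b by 14): {b=17}
  after event 4 (t=20: DEL b): {}
  after event 5 (t=30: INC a by 5): {a=5}
  after event 6 (t=33: SET b = 44): {a=5, b=44}
  after event 7 (t=43: SET b = 30): {a=5, b=30}
  after event 8 (t=45: DEC b by 1): {a=5, b=29}

Answer: {a=5, b=29}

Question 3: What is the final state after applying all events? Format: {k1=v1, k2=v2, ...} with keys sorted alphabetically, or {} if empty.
Answer: {a=5, b=15}

Derivation:
  after event 1 (t=3: DEL d): {}
  after event 2 (t=9: SET b = 3): {b=3}
  after event 3 (t=16: INC b by 14): {b=17}
  after event 4 (t=20: DEL b): {}
  after event 5 (t=30: INC a by 5): {a=5}
  after event 6 (t=33: SET b = 44): {a=5, b=44}
  after event 7 (t=43: SET b = 30): {a=5, b=30}
  after event 8 (t=45: DEC b by 1): {a=5, b=29}
  after event 9 (t=53: SET b = 15): {a=5, b=15}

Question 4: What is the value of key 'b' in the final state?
Answer: 15

Derivation:
Track key 'b' through all 9 events:
  event 1 (t=3: DEL d): b unchanged
  event 2 (t=9: SET b = 3): b (absent) -> 3
  event 3 (t=16: INC b by 14): b 3 -> 17
  event 4 (t=20: DEL b): b 17 -> (absent)
  event 5 (t=30: INC a by 5): b unchanged
  event 6 (t=33: SET b = 44): b (absent) -> 44
  event 7 (t=43: SET b = 30): b 44 -> 30
  event 8 (t=45: DEC b by 1): b 30 -> 29
  event 9 (t=53: SET b = 15): b 29 -> 15
Final: b = 15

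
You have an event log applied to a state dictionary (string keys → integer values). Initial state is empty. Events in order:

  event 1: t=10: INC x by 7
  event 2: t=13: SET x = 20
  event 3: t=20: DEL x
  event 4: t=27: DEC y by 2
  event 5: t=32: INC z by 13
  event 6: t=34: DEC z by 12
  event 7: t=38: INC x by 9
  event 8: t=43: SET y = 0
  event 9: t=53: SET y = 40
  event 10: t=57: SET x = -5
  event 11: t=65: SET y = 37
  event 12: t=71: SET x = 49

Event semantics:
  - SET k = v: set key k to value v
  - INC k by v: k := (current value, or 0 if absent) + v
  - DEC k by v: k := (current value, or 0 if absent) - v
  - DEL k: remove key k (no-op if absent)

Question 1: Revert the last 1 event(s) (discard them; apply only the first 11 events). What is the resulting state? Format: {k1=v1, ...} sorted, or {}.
Keep first 11 events (discard last 1):
  after event 1 (t=10: INC x by 7): {x=7}
  after event 2 (t=13: SET x = 20): {x=20}
  after event 3 (t=20: DEL x): {}
  after event 4 (t=27: DEC y by 2): {y=-2}
  after event 5 (t=32: INC z by 13): {y=-2, z=13}
  after event 6 (t=34: DEC z by 12): {y=-2, z=1}
  after event 7 (t=38: INC x by 9): {x=9, y=-2, z=1}
  after event 8 (t=43: SET y = 0): {x=9, y=0, z=1}
  after event 9 (t=53: SET y = 40): {x=9, y=40, z=1}
  after event 10 (t=57: SET x = -5): {x=-5, y=40, z=1}
  after event 11 (t=65: SET y = 37): {x=-5, y=37, z=1}

Answer: {x=-5, y=37, z=1}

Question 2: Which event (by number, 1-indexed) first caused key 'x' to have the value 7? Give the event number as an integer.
Answer: 1

Derivation:
Looking for first event where x becomes 7:
  event 1: x (absent) -> 7  <-- first match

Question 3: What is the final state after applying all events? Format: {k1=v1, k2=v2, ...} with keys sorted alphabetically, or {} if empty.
Answer: {x=49, y=37, z=1}

Derivation:
  after event 1 (t=10: INC x by 7): {x=7}
  after event 2 (t=13: SET x = 20): {x=20}
  after event 3 (t=20: DEL x): {}
  after event 4 (t=27: DEC y by 2): {y=-2}
  after event 5 (t=32: INC z by 13): {y=-2, z=13}
  after event 6 (t=34: DEC z by 12): {y=-2, z=1}
  after event 7 (t=38: INC x by 9): {x=9, y=-2, z=1}
  after event 8 (t=43: SET y = 0): {x=9, y=0, z=1}
  after event 9 (t=53: SET y = 40): {x=9, y=40, z=1}
  after event 10 (t=57: SET x = -5): {x=-5, y=40, z=1}
  after event 11 (t=65: SET y = 37): {x=-5, y=37, z=1}
  after event 12 (t=71: SET x = 49): {x=49, y=37, z=1}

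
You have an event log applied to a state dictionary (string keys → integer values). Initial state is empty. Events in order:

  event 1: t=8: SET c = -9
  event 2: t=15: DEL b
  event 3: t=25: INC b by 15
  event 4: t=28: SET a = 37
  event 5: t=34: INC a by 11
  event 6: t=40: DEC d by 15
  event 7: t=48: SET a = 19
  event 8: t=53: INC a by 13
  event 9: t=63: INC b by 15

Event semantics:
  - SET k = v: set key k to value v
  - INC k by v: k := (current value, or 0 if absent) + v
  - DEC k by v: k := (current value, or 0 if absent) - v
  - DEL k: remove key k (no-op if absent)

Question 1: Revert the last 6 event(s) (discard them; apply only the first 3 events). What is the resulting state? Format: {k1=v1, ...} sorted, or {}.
Answer: {b=15, c=-9}

Derivation:
Keep first 3 events (discard last 6):
  after event 1 (t=8: SET c = -9): {c=-9}
  after event 2 (t=15: DEL b): {c=-9}
  after event 3 (t=25: INC b by 15): {b=15, c=-9}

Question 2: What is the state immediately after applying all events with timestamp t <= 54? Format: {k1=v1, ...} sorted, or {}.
Apply events with t <= 54 (8 events):
  after event 1 (t=8: SET c = -9): {c=-9}
  after event 2 (t=15: DEL b): {c=-9}
  after event 3 (t=25: INC b by 15): {b=15, c=-9}
  after event 4 (t=28: SET a = 37): {a=37, b=15, c=-9}
  after event 5 (t=34: INC a by 11): {a=48, b=15, c=-9}
  after event 6 (t=40: DEC d by 15): {a=48, b=15, c=-9, d=-15}
  after event 7 (t=48: SET a = 19): {a=19, b=15, c=-9, d=-15}
  after event 8 (t=53: INC a by 13): {a=32, b=15, c=-9, d=-15}

Answer: {a=32, b=15, c=-9, d=-15}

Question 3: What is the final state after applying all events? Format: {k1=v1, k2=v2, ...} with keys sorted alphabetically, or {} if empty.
Answer: {a=32, b=30, c=-9, d=-15}

Derivation:
  after event 1 (t=8: SET c = -9): {c=-9}
  after event 2 (t=15: DEL b): {c=-9}
  after event 3 (t=25: INC b by 15): {b=15, c=-9}
  after event 4 (t=28: SET a = 37): {a=37, b=15, c=-9}
  after event 5 (t=34: INC a by 11): {a=48, b=15, c=-9}
  after event 6 (t=40: DEC d by 15): {a=48, b=15, c=-9, d=-15}
  after event 7 (t=48: SET a = 19): {a=19, b=15, c=-9, d=-15}
  after event 8 (t=53: INC a by 13): {a=32, b=15, c=-9, d=-15}
  after event 9 (t=63: INC b by 15): {a=32, b=30, c=-9, d=-15}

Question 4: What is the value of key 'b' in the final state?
Answer: 30

Derivation:
Track key 'b' through all 9 events:
  event 1 (t=8: SET c = -9): b unchanged
  event 2 (t=15: DEL b): b (absent) -> (absent)
  event 3 (t=25: INC b by 15): b (absent) -> 15
  event 4 (t=28: SET a = 37): b unchanged
  event 5 (t=34: INC a by 11): b unchanged
  event 6 (t=40: DEC d by 15): b unchanged
  event 7 (t=48: SET a = 19): b unchanged
  event 8 (t=53: INC a by 13): b unchanged
  event 9 (t=63: INC b by 15): b 15 -> 30
Final: b = 30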